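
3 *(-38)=-114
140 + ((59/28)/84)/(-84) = 27659461/197568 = 140.00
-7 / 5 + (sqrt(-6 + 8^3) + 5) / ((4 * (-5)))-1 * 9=-213 / 20-sqrt(506) / 20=-11.77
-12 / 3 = -4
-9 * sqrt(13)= -32.45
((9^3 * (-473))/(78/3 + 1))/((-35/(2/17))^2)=-51084/354025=-0.14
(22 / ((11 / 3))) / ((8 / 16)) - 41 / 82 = 23 / 2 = 11.50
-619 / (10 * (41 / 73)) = -45187 / 410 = -110.21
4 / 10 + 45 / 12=4.15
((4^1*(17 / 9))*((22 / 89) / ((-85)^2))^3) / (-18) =-21296 / 1266833886313640625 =-0.00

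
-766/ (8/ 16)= -1532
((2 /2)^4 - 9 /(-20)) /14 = 29 /280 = 0.10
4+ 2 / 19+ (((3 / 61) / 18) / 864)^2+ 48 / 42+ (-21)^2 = 5934958636363909 / 13299683217408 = 446.25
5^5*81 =253125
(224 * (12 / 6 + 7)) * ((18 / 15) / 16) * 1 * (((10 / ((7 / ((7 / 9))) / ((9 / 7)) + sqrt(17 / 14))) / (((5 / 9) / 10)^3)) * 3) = 864162432 / 223 - 8817984 * sqrt(238) / 223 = 3265135.43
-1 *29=-29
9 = 9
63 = 63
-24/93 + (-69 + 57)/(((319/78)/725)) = -725488/341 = -2127.53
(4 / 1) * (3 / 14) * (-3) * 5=-12.86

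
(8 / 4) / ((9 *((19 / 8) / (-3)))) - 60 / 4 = -871 / 57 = -15.28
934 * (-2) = -1868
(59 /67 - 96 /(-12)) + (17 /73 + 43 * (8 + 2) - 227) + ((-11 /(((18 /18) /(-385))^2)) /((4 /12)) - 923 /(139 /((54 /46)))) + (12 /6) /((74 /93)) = -2829821603109488 /578551499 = -4891218.17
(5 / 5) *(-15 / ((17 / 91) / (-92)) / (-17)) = -125580 / 289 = -434.53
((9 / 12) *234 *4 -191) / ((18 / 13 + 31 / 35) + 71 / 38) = 8835190 / 71559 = 123.47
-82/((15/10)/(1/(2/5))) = -410/3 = -136.67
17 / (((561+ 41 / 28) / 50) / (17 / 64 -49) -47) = -9279025 / 25779767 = -0.36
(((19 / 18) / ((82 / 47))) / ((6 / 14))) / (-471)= -0.00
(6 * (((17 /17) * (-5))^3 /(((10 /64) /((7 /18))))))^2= 31360000 /9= 3484444.44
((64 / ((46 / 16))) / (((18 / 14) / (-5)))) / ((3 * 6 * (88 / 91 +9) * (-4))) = 203840 / 1689741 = 0.12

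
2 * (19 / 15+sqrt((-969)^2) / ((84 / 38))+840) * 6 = 15355.49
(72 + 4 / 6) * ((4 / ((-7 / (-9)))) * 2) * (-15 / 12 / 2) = -3270 / 7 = -467.14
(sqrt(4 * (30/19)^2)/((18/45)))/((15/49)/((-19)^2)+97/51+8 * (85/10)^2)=712215/52315294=0.01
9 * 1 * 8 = 72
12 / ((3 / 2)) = 8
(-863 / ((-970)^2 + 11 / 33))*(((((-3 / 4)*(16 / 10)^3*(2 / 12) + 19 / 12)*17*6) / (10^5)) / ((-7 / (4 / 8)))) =70728891 / 987945350000000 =0.00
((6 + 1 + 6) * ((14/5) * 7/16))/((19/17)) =10829/760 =14.25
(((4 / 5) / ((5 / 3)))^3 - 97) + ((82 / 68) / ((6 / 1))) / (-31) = -9574525253 / 98812500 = -96.90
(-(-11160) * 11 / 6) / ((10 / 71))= 145266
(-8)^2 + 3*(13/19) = 1255/19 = 66.05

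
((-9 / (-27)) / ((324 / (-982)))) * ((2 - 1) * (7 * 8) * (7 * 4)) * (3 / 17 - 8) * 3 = 51197552 / 1377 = 37180.50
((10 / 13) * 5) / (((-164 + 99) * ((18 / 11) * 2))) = -55 / 3042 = -0.02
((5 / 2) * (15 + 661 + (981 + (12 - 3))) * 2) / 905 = 1666 / 181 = 9.20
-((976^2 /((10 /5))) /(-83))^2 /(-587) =226850258944 /4043843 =56097.69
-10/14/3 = -5/21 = -0.24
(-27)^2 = 729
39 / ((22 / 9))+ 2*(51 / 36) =620 / 33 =18.79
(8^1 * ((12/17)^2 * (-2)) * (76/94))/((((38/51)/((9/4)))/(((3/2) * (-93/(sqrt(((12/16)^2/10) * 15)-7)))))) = -485968896/1231259-26034048 * sqrt(6)/1231259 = -446.49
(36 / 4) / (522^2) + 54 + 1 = 1665181 / 30276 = 55.00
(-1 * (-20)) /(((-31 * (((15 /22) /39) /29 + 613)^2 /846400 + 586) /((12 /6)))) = 2328969001216000 /33318065578001001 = 0.07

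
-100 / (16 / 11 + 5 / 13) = -14300 / 263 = -54.37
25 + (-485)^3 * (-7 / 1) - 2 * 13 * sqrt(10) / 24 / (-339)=13 * sqrt(10) / 4068 + 798588900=798588900.01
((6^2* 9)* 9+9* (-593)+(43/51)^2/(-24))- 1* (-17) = -150069145/62424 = -2404.03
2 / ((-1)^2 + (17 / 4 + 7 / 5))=40 / 133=0.30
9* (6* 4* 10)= 2160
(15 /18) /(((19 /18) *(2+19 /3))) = 9 /95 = 0.09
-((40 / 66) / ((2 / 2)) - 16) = 508 / 33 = 15.39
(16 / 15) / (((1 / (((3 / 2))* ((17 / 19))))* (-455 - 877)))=-34 / 31635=-0.00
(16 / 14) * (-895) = -1022.86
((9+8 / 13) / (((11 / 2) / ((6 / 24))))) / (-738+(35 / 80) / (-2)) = -2000 / 3378089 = -0.00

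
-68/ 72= -17/ 18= -0.94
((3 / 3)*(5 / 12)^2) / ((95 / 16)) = 5 / 171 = 0.03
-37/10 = -3.70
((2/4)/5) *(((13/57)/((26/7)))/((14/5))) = 1/456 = 0.00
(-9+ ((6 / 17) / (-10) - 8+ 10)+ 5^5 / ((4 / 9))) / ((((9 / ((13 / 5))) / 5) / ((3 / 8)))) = 31047029 / 8160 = 3804.78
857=857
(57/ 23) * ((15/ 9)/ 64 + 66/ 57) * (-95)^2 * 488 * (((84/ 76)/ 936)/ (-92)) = -165.86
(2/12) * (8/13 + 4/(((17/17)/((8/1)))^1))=212/39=5.44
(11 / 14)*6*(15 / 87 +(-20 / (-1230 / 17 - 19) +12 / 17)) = 27722277 / 5359403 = 5.17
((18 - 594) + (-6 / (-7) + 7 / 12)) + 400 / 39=-616219 / 1092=-564.30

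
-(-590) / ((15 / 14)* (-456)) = -413 / 342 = -1.21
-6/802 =-3/401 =-0.01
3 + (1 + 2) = 6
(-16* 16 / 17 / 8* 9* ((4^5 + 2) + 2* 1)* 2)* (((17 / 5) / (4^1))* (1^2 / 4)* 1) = -37008 / 5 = -7401.60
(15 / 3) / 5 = 1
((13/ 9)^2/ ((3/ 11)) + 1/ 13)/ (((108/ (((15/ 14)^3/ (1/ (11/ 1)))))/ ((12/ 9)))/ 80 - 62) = -335637500/ 2689796889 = -0.12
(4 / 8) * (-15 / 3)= -5 / 2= -2.50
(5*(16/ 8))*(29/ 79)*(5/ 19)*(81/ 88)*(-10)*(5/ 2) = -1468125/ 66044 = -22.23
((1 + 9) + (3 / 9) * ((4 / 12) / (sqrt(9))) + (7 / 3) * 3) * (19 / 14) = 4370 / 189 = 23.12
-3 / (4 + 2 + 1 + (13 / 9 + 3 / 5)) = -135 / 407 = -0.33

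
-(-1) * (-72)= -72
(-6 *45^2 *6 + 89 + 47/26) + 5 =-1892909/26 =-72804.19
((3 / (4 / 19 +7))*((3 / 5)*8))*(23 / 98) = 15732 / 33565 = 0.47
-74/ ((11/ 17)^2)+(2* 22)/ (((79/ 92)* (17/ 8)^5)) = -2382789853814/ 13572413063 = -175.56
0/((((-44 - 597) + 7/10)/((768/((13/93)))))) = 0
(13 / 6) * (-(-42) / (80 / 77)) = 7007 / 80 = 87.59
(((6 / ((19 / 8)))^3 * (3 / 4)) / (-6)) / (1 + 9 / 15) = -8640 / 6859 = -1.26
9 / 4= 2.25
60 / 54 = 10 / 9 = 1.11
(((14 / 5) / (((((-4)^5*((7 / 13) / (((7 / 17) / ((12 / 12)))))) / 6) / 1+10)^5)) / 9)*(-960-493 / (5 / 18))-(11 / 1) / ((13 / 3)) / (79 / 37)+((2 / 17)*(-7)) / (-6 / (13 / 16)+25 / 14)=-4601644144107774064367670971 / 4416962042961138178216719400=-1.04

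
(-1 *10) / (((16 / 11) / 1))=-55 / 8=-6.88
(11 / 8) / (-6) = -11 / 48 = -0.23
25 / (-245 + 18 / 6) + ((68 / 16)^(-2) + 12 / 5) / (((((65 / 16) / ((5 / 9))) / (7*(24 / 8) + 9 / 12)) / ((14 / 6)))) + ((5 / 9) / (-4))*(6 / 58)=40158140111 / 2372996340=16.92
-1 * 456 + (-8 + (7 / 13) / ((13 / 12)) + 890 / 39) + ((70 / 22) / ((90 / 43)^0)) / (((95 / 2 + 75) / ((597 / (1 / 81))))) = 31830196 / 39039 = 815.34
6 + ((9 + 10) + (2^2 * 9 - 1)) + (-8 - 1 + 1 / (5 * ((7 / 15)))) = 51.43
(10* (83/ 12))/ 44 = 415/ 264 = 1.57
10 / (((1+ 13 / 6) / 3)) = 180 / 19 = 9.47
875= 875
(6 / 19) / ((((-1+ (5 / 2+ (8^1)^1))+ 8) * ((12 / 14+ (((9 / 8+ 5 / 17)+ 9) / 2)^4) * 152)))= 8210448384 / 50998775853248315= 0.00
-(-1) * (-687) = -687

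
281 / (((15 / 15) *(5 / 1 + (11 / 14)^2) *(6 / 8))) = 220304 / 3303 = 66.70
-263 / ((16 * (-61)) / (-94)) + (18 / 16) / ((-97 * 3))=-149900 / 5917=-25.33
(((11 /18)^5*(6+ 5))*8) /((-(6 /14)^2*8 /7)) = -607645423 /17006112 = -35.73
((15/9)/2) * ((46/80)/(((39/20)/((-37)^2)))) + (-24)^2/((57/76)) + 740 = 863179/468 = 1844.40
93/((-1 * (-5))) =93/5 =18.60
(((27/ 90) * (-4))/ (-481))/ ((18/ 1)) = 1/ 7215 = 0.00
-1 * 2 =-2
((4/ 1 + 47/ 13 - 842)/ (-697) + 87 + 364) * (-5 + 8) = 12292074/ 9061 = 1356.59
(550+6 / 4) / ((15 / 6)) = 1103 / 5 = 220.60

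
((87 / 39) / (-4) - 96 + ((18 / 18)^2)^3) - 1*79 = -9077 / 52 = -174.56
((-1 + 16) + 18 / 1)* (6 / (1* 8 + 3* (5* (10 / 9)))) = 297 / 37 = 8.03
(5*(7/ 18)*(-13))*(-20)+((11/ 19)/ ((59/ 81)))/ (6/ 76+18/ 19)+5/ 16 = 506.64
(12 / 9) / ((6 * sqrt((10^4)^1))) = 1 / 450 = 0.00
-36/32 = -9/8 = -1.12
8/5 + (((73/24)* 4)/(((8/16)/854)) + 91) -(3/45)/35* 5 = 730564/35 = 20873.26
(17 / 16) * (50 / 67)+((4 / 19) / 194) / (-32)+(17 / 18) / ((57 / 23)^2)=0.95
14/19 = 0.74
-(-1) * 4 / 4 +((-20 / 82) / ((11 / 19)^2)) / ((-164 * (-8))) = 3252611 / 3254416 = 1.00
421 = 421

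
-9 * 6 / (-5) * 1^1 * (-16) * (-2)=1728 / 5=345.60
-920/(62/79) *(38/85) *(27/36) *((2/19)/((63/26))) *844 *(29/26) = -177891568/11067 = -16074.06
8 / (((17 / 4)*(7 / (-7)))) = -32 / 17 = -1.88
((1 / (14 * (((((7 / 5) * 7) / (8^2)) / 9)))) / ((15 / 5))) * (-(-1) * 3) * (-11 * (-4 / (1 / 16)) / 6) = 168960 / 343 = 492.59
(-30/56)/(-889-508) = 15/39116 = 0.00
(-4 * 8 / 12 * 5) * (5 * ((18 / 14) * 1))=-600 / 7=-85.71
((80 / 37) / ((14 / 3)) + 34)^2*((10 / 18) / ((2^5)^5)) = 99591845 / 5064445919232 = 0.00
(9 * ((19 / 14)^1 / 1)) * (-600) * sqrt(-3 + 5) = -51300 * sqrt(2) / 7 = -10364.17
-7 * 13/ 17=-91/ 17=-5.35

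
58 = 58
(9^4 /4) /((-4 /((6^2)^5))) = -24794911296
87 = 87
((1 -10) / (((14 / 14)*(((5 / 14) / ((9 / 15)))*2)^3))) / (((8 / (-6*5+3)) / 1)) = 18.00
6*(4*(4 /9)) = 32 /3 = 10.67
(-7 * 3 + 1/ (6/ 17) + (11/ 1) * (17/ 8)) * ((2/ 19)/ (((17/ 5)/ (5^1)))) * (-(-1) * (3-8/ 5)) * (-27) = -39375/ 1292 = -30.48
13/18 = 0.72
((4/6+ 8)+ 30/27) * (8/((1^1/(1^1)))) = 704/9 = 78.22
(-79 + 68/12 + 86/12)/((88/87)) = -11513/176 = -65.41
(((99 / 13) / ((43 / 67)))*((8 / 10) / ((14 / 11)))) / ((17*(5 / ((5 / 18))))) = 0.02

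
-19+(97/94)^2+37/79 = -12192593/698044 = -17.47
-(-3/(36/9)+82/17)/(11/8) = -554/187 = -2.96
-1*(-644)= 644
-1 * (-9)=9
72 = 72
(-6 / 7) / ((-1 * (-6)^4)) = 0.00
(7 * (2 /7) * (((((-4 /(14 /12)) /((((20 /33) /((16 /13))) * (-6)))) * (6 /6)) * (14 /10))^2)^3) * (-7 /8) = -37917664877740032 /1178420166015625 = -32.18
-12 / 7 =-1.71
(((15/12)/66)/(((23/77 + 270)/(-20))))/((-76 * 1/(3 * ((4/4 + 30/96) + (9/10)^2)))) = 5943/50617216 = 0.00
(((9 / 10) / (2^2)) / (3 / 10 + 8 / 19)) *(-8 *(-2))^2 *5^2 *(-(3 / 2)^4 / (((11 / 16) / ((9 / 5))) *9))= -4432320 / 1507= -2941.15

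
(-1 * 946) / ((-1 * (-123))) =-946 / 123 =-7.69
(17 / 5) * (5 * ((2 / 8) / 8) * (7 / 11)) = 119 / 352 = 0.34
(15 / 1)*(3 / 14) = 45 / 14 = 3.21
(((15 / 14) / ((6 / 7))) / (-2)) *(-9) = 45 / 8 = 5.62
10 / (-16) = -0.62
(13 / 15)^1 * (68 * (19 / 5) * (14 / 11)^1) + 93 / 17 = 4074173 / 14025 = 290.49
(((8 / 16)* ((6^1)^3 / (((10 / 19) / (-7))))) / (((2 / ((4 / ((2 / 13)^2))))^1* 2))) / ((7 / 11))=-953667 / 10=-95366.70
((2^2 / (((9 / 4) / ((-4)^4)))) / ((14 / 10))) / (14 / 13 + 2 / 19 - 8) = -1264640 / 26523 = -47.68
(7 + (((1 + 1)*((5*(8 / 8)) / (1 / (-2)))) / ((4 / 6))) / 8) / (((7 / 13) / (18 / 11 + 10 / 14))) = 30589 / 2156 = 14.19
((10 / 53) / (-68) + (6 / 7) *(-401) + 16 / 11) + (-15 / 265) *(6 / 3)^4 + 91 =-34989343 / 138754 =-252.17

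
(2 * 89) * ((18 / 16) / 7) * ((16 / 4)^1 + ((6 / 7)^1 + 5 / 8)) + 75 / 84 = 247307 / 1568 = 157.72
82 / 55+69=3877 / 55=70.49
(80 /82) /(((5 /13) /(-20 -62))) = -208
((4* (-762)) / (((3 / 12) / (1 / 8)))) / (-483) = 508 / 161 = 3.16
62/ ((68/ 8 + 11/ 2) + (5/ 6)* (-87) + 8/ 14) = -868/ 811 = -1.07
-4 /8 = -1 /2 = -0.50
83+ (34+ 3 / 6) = 235 / 2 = 117.50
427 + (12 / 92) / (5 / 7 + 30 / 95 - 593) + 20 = 269814431 / 603612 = 447.00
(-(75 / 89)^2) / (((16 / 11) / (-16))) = 61875 / 7921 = 7.81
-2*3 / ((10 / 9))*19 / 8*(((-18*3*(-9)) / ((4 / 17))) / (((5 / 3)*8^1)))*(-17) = 108079353 / 3200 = 33774.80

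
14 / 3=4.67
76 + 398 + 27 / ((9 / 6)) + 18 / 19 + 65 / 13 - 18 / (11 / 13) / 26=103900 / 209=497.13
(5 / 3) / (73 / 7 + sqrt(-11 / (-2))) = 5110 / 30357 - 245 * sqrt(22) / 30357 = 0.13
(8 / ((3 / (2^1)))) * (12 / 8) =8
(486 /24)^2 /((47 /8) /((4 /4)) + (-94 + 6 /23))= -50301 /10778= -4.67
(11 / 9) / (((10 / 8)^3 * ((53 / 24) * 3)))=5632 / 59625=0.09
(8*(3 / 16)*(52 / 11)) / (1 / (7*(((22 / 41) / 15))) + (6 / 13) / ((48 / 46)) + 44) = 28392 / 193937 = 0.15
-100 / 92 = -25 / 23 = -1.09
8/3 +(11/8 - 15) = -263/24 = -10.96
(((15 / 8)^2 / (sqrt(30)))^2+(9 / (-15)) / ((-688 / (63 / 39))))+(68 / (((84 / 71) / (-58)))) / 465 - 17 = -212457178303 / 8943427584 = -23.76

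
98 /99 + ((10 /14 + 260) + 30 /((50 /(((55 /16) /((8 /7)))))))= 23374291 /88704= 263.51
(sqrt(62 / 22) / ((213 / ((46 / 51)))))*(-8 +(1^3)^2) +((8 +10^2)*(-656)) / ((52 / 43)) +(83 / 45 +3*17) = -34241806 / 585 -322*sqrt(341) / 119493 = -58533.05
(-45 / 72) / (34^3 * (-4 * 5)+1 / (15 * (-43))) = 3225 / 4056172808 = 0.00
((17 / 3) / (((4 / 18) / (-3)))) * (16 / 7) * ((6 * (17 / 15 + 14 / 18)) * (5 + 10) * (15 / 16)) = -197370 / 7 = -28195.71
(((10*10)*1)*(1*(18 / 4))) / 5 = 90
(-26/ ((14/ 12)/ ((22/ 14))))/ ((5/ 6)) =-10296/ 245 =-42.02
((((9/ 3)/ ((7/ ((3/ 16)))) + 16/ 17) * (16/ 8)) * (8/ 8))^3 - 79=-60803327607/ 862801408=-70.47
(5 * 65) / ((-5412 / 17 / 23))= -127075 / 5412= -23.48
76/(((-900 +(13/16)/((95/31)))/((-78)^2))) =-702823680/1367597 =-513.91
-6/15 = -2/5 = -0.40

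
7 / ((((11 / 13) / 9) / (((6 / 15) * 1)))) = 1638 / 55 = 29.78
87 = 87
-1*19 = -19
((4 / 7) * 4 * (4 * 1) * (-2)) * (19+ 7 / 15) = -37376 / 105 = -355.96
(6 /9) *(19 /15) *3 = 38 /15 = 2.53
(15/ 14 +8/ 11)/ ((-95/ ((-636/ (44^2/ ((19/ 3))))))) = 14681/ 372680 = 0.04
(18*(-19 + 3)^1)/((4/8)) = -576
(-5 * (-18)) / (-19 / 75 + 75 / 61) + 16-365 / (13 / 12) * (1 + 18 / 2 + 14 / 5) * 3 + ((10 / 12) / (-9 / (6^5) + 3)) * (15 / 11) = -12829.27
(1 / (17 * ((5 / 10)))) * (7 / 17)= 14 / 289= 0.05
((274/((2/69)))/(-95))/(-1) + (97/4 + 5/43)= 123.87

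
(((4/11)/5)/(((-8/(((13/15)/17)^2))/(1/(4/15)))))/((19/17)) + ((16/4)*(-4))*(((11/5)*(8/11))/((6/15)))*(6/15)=-54574249/2131800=-25.60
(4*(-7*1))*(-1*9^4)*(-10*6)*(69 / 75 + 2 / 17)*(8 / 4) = -1944365472 / 85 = -22874887.91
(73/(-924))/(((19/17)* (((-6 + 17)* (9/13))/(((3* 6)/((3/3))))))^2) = -3565393/10090311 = -0.35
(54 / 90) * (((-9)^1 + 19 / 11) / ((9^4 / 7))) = -112 / 24057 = -0.00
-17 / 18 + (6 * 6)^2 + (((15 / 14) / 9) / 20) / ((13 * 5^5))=26516262503 / 20475000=1295.06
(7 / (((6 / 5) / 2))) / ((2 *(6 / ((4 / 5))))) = 7 / 9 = 0.78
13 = 13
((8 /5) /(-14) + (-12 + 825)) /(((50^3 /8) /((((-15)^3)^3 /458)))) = -14000025825 /3206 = -4366820.28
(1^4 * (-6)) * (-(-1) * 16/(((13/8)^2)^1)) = -6144/169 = -36.36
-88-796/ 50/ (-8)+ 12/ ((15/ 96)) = -921/ 100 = -9.21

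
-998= -998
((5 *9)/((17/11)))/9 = 55/17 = 3.24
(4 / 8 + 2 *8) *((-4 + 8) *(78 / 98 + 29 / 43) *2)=408936 / 2107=194.08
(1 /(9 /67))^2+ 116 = 13885 /81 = 171.42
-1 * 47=-47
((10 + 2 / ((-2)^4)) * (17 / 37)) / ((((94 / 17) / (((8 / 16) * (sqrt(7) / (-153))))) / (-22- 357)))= 57987 * sqrt(7) / 55648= 2.76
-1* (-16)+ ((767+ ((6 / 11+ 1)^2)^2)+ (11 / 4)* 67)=56980113 / 58564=972.95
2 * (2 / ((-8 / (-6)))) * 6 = 18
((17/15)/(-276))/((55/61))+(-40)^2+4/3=364622563/227700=1601.33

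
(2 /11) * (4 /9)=8 /99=0.08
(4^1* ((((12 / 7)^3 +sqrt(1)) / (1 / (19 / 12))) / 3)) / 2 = 39349 / 6174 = 6.37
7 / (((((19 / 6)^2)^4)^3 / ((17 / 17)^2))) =33168669368251318272 / 4898762930960846817716295277921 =0.00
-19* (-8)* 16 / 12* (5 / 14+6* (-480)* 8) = -98056720 / 21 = -4669367.62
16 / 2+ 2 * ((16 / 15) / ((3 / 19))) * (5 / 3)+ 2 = 878 / 27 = 32.52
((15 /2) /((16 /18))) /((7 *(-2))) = -135 /224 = -0.60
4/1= 4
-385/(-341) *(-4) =-140/31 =-4.52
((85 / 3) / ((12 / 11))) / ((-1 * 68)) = -55 / 144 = -0.38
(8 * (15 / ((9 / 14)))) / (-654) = -280 / 981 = -0.29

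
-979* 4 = -3916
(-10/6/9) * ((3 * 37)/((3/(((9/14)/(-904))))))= 185/37968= 0.00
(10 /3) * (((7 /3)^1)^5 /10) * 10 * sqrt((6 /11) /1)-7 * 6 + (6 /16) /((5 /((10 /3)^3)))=-353 /9 + 168070 * sqrt(66) /8019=131.05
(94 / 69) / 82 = 47 / 2829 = 0.02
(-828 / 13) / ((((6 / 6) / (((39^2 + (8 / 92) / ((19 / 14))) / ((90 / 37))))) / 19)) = -9837634 / 13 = -756741.08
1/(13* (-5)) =-1/65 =-0.02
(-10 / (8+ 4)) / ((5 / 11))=-11 / 6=-1.83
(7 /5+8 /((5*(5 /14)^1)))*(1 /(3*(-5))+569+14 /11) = 4610116 /1375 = 3352.81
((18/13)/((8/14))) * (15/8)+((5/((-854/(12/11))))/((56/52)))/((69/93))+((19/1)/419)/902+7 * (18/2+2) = 220319765965755/2702138783344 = 81.54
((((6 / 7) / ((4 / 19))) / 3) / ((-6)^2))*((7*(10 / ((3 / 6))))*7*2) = 73.89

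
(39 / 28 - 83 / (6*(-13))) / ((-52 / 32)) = -5366 / 3549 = -1.51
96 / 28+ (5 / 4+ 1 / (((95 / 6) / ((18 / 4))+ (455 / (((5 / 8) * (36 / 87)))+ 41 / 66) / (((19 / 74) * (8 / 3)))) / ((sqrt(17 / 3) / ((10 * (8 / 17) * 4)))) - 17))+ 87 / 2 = 148628690531640 * sqrt(51) / 21603771055832793469+ 29143487179141340959685 / 604905589563318217132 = 48.18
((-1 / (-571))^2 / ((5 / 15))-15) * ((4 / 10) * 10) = -19562448 / 326041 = -60.00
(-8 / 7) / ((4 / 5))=-10 / 7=-1.43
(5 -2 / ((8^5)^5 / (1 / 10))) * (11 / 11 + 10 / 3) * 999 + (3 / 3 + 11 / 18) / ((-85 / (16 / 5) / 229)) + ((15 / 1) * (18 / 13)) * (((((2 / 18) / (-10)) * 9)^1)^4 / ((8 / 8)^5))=203176429962803046632574168032891 / 9392786934427724330041344000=21631.11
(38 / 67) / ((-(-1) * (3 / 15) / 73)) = 207.01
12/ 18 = 0.67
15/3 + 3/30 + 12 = 171/10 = 17.10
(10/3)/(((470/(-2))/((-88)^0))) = -2/141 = -0.01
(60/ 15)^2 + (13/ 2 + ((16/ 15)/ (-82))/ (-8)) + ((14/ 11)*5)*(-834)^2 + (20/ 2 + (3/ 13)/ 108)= 4671249287321/ 1055340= 4426297.96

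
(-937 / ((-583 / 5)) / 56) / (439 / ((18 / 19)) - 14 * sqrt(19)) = 0.00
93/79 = 1.18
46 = 46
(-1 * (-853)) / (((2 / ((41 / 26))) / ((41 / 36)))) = 1433893 / 1872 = 765.97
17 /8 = 2.12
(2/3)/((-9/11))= -22/27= -0.81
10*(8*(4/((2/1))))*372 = 59520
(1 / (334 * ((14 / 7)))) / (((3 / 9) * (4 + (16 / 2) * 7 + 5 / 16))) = 12 / 161155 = 0.00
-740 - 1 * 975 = -1715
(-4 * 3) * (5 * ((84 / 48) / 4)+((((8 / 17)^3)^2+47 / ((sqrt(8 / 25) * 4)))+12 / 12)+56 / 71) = -705 * sqrt(2) / 4 - 327981584271 / 6855069596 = -297.10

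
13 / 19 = 0.68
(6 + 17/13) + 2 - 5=56/13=4.31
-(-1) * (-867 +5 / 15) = -2600 / 3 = -866.67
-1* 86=-86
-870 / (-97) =870 / 97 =8.97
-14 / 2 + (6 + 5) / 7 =-38 / 7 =-5.43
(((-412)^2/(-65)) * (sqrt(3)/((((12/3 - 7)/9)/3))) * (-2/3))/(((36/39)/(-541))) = 15905683.07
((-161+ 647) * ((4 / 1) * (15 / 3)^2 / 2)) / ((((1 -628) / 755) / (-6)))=36693000 / 209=175564.59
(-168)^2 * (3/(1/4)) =338688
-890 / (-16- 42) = 445 / 29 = 15.34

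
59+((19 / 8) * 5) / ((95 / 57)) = 529 / 8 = 66.12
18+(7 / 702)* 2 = 6325 / 351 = 18.02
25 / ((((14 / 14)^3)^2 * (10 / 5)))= 25 / 2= 12.50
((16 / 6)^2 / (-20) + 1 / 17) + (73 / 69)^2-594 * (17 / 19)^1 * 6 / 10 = -489116144 / 1537803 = -318.06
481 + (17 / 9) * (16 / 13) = 56549 / 117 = 483.32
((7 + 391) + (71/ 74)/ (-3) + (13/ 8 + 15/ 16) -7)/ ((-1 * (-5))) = 698399/ 8880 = 78.65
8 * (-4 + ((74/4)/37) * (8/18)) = -272/9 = -30.22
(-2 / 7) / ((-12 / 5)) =5 / 42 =0.12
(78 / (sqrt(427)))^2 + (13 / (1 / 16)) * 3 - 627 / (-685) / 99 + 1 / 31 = 17362780048 / 27202035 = 638.29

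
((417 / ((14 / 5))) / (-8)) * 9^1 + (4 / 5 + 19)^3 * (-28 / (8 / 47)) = -1277081.03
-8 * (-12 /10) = 48 /5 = 9.60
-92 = -92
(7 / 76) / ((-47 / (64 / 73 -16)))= 1932 / 65189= 0.03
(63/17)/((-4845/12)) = -252/27455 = -0.01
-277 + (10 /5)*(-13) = -303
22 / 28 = 0.79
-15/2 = -7.50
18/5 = 3.60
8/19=0.42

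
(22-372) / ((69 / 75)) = -8750 / 23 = -380.43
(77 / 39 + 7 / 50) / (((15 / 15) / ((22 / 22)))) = 4123 / 1950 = 2.11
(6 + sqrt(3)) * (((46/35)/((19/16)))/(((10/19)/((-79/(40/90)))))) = -392472/175 - 65412 * sqrt(3)/175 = -2890.11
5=5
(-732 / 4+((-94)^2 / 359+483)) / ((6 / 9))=174804 / 359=486.92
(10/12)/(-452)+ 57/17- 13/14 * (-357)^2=-118342.15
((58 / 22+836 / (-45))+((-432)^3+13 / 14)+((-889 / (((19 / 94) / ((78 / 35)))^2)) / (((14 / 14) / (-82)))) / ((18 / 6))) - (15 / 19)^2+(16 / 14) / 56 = -6800624980393933 / 87560550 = -77667682.31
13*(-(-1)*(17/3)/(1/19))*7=29393/3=9797.67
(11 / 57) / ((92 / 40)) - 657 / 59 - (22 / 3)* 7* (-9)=34880401 / 77349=450.95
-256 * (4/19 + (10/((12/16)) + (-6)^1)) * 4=-440320/57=-7724.91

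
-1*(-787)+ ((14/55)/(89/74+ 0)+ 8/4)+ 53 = 4122626/4895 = 842.21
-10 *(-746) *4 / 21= 29840 / 21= 1420.95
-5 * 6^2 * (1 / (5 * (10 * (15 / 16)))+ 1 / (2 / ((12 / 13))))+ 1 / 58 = -86.90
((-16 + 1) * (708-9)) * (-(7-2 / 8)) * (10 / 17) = 1415475 / 34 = 41631.62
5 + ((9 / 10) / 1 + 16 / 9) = 691 / 90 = 7.68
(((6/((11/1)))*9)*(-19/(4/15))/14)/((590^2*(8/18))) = -13851/85771840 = -0.00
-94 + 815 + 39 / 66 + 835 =34245 / 22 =1556.59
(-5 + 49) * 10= 440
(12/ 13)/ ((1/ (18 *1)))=216/ 13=16.62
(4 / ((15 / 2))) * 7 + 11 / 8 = 613 / 120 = 5.11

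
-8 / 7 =-1.14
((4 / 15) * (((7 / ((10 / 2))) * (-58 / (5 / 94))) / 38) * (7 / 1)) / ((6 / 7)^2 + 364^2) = -6545126 / 11564480625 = -0.00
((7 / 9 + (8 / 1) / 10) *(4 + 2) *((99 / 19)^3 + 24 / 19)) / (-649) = -2.08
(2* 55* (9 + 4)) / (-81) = -1430 / 81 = -17.65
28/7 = 4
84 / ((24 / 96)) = 336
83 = 83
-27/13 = -2.08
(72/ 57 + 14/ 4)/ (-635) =-181/ 24130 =-0.01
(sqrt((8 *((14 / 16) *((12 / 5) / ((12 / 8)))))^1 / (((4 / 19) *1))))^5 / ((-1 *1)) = -70756 *sqrt(1330) / 125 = -20643.30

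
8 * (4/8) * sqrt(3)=4 * sqrt(3)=6.93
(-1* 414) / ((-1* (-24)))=-69 / 4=-17.25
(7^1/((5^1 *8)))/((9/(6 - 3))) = 7/120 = 0.06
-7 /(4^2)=-7 /16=-0.44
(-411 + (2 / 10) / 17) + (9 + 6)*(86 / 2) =19891 / 85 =234.01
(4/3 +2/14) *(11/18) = 341/378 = 0.90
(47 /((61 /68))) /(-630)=-0.08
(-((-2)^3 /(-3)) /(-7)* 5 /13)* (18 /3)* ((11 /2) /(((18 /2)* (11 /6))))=80 /273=0.29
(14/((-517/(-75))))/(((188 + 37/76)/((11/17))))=1064/152609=0.01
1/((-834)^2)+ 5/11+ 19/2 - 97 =-665994859/7651116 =-87.05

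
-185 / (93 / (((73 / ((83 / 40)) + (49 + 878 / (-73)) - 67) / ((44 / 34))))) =-16366580 / 2066119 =-7.92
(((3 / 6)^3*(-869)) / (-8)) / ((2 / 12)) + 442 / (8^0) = 16751 / 32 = 523.47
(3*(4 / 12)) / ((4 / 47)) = 47 / 4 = 11.75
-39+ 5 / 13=-502 / 13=-38.62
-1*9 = -9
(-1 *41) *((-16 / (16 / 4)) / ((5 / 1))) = 164 / 5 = 32.80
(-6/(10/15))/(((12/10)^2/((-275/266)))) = 6875/1064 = 6.46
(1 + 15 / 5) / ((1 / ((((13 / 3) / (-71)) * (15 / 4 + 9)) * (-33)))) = 7293 / 71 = 102.72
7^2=49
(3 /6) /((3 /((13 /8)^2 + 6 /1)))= 553 /384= 1.44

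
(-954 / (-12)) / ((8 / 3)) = 477 / 16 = 29.81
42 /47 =0.89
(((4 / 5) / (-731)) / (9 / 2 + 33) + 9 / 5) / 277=0.01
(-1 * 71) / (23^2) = -71 / 529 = -0.13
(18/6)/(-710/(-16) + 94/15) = 360/6077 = 0.06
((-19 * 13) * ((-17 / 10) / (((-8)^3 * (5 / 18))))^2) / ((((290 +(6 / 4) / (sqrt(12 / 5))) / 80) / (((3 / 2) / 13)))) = -38695077 / 34446976000 +1334313 * sqrt(15) / 1377879040000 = -0.00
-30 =-30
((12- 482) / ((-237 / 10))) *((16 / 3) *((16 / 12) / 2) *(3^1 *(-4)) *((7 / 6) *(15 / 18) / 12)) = -1316000 / 19197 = -68.55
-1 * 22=-22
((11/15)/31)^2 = 121/216225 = 0.00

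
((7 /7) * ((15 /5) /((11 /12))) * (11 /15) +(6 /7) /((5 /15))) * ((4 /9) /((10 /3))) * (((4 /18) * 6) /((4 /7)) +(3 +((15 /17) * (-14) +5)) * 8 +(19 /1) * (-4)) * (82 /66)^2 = -98082988 /883575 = -111.01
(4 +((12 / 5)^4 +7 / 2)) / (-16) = -50847 / 20000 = -2.54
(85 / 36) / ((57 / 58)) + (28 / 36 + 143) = 149981 / 1026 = 146.18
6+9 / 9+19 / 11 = 8.73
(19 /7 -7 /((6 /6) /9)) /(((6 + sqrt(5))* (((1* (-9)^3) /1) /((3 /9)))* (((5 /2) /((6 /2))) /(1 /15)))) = 0.00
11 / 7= 1.57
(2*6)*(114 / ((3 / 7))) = 3192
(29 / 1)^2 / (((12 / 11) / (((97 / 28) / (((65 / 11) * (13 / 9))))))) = 29612451 / 94640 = 312.90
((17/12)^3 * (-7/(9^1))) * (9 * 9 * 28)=-240737/48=-5015.35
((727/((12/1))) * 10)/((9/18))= 3635/3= 1211.67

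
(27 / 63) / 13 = 3 / 91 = 0.03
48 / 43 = 1.12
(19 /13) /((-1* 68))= -19 /884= -0.02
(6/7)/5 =6/35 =0.17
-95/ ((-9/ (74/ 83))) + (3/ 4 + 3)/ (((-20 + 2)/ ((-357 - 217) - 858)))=229885/ 747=307.74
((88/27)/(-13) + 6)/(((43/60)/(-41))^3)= -1112660624000/1033591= -1076499.92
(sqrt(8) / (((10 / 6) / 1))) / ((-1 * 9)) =-2 * sqrt(2) / 15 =-0.19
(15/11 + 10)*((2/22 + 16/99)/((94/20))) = 31250/51183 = 0.61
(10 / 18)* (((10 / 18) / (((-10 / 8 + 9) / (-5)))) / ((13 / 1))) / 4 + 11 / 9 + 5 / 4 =322303 / 130572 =2.47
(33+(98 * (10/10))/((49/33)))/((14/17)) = 1683/14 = 120.21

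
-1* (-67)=67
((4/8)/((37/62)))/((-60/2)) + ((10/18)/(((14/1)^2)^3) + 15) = 187700039101/12536677440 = 14.97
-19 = -19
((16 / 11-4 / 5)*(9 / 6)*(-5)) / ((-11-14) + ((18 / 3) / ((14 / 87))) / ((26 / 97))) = -9828 / 228437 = -0.04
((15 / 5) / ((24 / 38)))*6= 57 / 2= 28.50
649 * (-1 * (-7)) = 4543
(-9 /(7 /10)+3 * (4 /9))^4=17635.36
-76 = -76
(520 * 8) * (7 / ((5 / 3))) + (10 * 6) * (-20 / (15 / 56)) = 12992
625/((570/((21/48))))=875/1824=0.48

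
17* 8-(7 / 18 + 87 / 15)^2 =791351 / 8100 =97.70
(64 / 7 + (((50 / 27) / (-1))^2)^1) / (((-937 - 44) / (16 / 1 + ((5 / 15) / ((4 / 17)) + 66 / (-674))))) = -1123323443 / 5061109473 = -0.22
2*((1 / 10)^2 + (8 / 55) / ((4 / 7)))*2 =291 / 275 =1.06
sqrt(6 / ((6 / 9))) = 3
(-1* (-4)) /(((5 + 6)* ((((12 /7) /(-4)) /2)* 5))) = -56 /165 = -0.34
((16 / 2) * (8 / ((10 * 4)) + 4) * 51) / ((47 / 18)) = 154224 / 235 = 656.27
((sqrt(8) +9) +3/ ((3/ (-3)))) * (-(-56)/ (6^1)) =56 * sqrt(2)/ 3 +56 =82.40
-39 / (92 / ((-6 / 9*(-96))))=-624 / 23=-27.13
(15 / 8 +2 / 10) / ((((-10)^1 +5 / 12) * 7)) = -249 / 8050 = -0.03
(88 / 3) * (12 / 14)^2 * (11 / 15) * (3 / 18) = 1936 / 735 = 2.63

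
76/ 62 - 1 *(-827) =25675/ 31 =828.23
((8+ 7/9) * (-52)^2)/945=213616/8505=25.12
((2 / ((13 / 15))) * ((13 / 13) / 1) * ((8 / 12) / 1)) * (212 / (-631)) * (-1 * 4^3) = 271360 / 8203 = 33.08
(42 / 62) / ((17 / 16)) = 336 / 527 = 0.64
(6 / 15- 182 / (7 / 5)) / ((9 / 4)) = -57.60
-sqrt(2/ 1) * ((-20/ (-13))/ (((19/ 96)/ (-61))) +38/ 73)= 8540374 * sqrt(2)/ 18031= 669.84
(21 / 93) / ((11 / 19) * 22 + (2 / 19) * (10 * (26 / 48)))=798 / 47027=0.02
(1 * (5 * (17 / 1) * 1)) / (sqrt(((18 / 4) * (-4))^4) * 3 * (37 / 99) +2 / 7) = 6545 / 27994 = 0.23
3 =3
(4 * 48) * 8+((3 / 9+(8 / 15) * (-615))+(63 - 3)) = 3805 / 3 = 1268.33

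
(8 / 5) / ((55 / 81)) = 648 / 275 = 2.36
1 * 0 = 0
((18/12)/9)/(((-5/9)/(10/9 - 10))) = 8/3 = 2.67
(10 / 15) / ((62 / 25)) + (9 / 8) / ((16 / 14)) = 7459 / 5952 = 1.25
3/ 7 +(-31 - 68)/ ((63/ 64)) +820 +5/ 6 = 30269/ 42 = 720.69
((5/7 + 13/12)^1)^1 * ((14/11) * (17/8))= 2567/528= 4.86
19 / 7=2.71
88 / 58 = 44 / 29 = 1.52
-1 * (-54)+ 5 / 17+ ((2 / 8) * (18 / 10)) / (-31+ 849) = 15100433 / 278120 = 54.29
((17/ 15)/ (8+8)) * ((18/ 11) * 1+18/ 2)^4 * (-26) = -13804302447/ 585640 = -23571.31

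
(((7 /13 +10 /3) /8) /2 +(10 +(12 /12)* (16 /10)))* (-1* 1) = -36947 /3120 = -11.84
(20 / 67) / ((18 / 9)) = 10 / 67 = 0.15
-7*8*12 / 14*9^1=-432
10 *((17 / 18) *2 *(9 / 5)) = 34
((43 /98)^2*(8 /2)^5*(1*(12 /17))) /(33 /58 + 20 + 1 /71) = 23390767104 /3459689737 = 6.76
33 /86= 0.38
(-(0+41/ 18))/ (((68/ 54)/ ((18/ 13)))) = -1107/ 442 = -2.50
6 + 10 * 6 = 66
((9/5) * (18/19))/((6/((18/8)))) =243/380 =0.64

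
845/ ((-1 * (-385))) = 169/ 77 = 2.19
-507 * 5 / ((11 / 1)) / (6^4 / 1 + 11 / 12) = -0.18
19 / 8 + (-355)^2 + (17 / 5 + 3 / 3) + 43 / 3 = 126046.11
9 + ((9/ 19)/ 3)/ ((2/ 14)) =192/ 19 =10.11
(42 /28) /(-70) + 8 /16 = 67 /140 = 0.48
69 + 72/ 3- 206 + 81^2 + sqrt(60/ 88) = sqrt(330)/ 22 + 6448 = 6448.83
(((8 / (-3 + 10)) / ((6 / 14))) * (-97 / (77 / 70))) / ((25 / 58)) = -90016 / 165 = -545.55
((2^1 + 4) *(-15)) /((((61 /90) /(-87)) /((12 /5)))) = 1691280 /61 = 27725.90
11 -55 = -44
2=2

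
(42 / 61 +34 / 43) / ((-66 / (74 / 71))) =-143560 / 6145689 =-0.02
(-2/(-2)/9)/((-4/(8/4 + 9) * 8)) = -11/288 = -0.04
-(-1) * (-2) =-2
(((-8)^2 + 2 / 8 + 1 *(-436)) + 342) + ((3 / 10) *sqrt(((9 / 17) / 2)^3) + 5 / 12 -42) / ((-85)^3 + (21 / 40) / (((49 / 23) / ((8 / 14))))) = -107428617107 / 3611054172 -3969 *sqrt(34) / 347864885236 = -29.75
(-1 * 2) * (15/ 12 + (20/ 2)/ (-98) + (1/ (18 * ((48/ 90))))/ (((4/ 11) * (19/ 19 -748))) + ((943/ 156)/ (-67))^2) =-6161766502301/ 2665779506208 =-2.31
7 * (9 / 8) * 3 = 189 / 8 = 23.62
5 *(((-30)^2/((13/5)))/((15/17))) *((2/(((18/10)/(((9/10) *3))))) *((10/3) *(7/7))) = 255000/13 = 19615.38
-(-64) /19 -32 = -544 /19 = -28.63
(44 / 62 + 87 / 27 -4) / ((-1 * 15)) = 19 / 4185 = 0.00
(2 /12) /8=1 /48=0.02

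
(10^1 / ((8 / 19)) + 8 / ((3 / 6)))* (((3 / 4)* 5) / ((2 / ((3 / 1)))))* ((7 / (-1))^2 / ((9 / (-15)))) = -584325 / 32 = -18260.16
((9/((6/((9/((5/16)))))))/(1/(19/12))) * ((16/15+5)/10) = 5187/125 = 41.50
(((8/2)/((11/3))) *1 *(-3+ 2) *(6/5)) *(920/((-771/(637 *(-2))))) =-5625984/2827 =-1990.09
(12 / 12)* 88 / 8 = 11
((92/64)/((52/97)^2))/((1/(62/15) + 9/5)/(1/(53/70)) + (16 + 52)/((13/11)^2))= 0.10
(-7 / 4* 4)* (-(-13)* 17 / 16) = -1547 / 16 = -96.69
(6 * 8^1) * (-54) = -2592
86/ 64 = 43/ 32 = 1.34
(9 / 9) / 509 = 1 / 509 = 0.00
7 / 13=0.54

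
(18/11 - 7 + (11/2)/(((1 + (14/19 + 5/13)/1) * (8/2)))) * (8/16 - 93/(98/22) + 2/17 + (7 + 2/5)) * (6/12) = 3327561749/109746560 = 30.32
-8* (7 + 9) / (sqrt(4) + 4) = -21.33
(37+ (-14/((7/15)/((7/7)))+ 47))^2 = 2916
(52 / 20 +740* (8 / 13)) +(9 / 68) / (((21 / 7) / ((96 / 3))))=459.40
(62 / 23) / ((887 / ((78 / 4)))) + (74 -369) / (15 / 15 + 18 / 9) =-6014668 / 61203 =-98.27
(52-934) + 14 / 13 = -11452 / 13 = -880.92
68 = 68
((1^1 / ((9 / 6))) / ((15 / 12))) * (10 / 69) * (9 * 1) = 0.70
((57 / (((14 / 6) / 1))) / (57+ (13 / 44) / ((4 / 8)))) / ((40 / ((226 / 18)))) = 23617 / 177380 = 0.13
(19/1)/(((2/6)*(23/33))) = 1881/23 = 81.78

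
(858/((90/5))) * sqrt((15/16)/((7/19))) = 143 * sqrt(1995)/84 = 76.04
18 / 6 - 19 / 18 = 35 / 18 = 1.94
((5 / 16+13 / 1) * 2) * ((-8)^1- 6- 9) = -4899 / 8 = -612.38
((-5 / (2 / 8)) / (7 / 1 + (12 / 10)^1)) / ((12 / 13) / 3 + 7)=-260 / 779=-0.33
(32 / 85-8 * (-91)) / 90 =30956 / 3825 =8.09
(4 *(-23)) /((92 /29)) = -29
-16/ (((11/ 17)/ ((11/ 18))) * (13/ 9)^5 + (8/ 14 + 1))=-12492144/ 6425009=-1.94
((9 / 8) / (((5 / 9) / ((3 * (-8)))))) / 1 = -243 / 5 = -48.60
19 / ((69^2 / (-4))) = -76 / 4761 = -0.02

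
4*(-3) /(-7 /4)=6.86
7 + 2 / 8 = 29 / 4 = 7.25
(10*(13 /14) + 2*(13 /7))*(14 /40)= 91 /20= 4.55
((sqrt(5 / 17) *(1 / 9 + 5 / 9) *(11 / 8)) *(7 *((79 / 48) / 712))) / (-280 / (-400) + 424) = 30415 *sqrt(85) / 14804838144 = 0.00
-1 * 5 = -5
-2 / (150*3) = -1 / 225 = -0.00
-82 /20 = -4.10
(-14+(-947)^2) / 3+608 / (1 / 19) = 310483.67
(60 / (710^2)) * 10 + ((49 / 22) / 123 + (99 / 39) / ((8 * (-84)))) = 0.02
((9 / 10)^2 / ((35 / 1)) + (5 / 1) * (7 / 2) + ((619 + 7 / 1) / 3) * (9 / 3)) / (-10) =-2252331 / 35000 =-64.35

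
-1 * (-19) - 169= -150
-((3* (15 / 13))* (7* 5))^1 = -1575 / 13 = -121.15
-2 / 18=-1 / 9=-0.11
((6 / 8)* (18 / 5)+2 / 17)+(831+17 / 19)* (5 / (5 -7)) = -6708449 / 3230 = -2076.92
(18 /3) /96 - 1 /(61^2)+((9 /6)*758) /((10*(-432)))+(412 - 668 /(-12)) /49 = 2453106599 /262553760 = 9.34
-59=-59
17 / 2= 8.50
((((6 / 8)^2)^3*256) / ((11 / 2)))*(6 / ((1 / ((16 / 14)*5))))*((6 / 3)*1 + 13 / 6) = 91125 / 77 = 1183.44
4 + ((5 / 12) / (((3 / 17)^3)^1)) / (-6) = -16789 / 1944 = -8.64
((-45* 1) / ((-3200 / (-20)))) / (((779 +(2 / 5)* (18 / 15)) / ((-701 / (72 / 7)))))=122675 / 4988672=0.02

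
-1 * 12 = -12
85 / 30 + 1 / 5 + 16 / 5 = 6.23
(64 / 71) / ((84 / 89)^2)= 31684 / 31311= 1.01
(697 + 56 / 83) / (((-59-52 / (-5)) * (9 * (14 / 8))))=-1158140 / 1270647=-0.91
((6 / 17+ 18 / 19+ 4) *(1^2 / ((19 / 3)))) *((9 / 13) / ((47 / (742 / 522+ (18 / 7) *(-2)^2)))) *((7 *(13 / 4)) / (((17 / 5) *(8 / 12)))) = 205976070 / 142200427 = 1.45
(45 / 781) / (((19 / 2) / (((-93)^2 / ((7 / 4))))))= 3113640 / 103873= 29.98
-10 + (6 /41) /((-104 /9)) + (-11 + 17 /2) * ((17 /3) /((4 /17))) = -898267 /12792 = -70.22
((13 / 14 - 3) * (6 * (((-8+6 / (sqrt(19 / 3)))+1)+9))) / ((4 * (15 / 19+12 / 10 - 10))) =8265 / 10654+1305 * sqrt(57) / 10654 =1.70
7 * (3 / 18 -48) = -2009 / 6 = -334.83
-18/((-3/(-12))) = -72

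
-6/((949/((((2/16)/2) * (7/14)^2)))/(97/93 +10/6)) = -63/235352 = -0.00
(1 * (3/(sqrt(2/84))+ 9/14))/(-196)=-3 * sqrt(42)/196 - 9/2744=-0.10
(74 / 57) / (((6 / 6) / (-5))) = -370 / 57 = -6.49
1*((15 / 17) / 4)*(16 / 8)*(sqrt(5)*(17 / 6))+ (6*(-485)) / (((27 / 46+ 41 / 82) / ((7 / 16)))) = -46851 / 40+ 5*sqrt(5) / 4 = -1168.48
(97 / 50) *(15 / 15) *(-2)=-97 / 25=-3.88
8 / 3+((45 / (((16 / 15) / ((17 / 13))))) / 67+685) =688.49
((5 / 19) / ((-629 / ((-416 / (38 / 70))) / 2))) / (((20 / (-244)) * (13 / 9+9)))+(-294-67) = -3860673163 / 10672243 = -361.75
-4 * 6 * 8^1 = -192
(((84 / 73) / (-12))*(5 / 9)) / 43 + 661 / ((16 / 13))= 242760283 / 452016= 537.06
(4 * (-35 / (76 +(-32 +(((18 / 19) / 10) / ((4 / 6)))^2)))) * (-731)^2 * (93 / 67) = -251161425942000 / 106471643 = -2358951.35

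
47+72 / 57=917 / 19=48.26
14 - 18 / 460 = 3211 / 230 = 13.96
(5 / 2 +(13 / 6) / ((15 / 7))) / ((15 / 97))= 15326 / 675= 22.71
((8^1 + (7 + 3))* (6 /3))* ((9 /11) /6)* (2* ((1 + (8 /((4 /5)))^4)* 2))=2160216 /11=196383.27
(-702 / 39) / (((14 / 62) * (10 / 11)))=-3069 / 35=-87.69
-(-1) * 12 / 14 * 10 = 60 / 7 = 8.57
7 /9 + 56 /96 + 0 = 49 /36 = 1.36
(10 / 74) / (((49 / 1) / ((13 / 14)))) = 65 / 25382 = 0.00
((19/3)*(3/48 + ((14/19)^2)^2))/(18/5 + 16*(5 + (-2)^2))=3724885/242973216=0.02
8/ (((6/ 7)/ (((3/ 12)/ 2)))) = 7/ 6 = 1.17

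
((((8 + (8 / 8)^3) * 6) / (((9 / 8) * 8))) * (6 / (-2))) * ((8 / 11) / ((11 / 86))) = -12384 / 121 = -102.35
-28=-28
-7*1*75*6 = -3150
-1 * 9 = -9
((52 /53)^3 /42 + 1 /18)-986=-18494419009 /18758502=-985.92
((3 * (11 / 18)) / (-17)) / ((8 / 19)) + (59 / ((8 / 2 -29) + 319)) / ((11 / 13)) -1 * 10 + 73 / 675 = -980777891 / 98960400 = -9.91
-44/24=-1.83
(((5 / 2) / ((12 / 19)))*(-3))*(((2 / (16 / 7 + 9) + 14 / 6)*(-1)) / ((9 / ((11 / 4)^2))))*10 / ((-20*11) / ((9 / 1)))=-621775 / 60672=-10.25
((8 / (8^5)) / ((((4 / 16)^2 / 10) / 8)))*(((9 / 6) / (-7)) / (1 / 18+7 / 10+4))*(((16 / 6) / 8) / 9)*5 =-125 / 47936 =-0.00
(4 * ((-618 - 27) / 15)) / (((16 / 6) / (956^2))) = -58948872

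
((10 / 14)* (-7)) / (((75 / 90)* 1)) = -6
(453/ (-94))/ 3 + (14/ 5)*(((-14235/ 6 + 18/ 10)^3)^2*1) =58405735340976360193765433121/ 117500000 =497070088008309448457.58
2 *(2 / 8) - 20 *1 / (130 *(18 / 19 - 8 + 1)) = 1571 / 2990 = 0.53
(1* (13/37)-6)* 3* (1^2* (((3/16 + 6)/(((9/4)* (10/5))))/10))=-6897/2960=-2.33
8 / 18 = 4 / 9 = 0.44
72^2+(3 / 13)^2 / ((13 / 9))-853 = 9515288 / 2197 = 4331.04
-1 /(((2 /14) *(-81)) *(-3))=-7 /243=-0.03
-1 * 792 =-792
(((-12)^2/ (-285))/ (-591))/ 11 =0.00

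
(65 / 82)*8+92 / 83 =25352 / 3403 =7.45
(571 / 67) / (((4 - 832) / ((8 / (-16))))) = 571 / 110952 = 0.01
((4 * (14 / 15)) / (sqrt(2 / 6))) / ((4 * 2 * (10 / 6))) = 7 * sqrt(3) / 25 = 0.48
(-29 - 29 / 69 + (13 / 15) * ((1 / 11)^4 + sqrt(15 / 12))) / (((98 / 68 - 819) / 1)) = 5052598934 / 140406677565 - 221 * sqrt(5) / 416955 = 0.03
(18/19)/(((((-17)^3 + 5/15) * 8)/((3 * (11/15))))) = -297/5600440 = -0.00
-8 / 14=-4 / 7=-0.57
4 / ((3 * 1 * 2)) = 2 / 3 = 0.67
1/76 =0.01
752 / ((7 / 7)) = 752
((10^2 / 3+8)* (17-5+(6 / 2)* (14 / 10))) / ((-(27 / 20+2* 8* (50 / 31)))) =-415152 / 16837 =-24.66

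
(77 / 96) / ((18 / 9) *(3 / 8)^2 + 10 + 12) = 77 / 2139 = 0.04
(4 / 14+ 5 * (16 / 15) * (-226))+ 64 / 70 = -18062 / 15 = -1204.13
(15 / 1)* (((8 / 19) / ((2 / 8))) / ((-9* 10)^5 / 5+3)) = -160 / 7479539981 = -0.00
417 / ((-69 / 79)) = -10981 / 23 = -477.43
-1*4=-4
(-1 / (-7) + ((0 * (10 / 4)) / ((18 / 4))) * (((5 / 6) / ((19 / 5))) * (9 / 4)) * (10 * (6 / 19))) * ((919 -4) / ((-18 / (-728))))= 15860 / 3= 5286.67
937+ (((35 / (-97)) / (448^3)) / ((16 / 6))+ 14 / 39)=937.36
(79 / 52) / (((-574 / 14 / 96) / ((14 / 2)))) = -24.90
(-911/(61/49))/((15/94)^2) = -394430204/13725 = -28738.08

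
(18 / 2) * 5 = 45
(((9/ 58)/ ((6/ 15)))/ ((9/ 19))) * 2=95/ 58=1.64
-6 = -6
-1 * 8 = -8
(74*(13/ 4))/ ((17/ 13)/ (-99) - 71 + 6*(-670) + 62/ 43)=-26619021/ 452641936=-0.06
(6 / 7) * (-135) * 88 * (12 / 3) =-285120 / 7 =-40731.43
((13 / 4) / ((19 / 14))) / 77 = 0.03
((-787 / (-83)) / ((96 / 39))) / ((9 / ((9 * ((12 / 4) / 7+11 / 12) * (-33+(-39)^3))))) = -2859042719 / 9296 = -307556.23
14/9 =1.56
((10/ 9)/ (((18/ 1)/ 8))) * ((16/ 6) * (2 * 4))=2560/ 243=10.53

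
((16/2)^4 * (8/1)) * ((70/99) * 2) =46338.59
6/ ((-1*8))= -3/ 4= -0.75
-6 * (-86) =516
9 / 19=0.47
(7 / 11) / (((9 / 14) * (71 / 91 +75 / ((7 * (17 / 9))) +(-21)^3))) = -21658 / 202480245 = -0.00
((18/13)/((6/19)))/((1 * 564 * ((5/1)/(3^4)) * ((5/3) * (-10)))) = -4617/611000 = -0.01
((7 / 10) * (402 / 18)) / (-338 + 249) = -469 / 2670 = -0.18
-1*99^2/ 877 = -11.18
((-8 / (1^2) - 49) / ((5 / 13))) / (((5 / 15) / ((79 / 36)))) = -975.65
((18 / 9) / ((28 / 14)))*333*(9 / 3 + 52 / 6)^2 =45325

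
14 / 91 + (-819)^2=670761.15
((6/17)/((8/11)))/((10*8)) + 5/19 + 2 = 234547/103360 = 2.27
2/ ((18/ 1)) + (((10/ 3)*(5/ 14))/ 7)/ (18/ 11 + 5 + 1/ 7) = 0.14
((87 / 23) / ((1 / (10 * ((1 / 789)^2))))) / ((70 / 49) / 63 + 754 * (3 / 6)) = 42630 / 264512008829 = 0.00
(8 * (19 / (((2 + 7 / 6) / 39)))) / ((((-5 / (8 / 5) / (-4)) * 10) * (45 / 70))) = 46592 / 125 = 372.74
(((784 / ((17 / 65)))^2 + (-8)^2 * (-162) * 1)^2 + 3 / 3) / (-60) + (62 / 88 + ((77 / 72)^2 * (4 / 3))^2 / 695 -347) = -12959661697948139538347291269 / 9652186122036480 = -1342665955058.67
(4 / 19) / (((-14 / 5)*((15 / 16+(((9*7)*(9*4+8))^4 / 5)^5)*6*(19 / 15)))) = -1250000 / 29012806624636678036909583585598450695129553800753503025658153239781012357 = -0.00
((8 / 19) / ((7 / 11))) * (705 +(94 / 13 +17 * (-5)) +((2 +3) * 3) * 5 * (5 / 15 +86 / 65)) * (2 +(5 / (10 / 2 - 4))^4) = 28369176 / 91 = 311749.19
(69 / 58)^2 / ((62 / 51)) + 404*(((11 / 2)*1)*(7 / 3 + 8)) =22961.83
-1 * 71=-71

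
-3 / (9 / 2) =-2 / 3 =-0.67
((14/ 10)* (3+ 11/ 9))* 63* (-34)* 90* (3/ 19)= -179928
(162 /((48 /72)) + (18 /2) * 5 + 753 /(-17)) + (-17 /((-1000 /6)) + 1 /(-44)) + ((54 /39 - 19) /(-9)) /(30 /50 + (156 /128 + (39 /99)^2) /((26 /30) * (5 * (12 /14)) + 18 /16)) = 390001296401802 /1585374522875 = 246.00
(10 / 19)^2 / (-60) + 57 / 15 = 20552 / 5415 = 3.80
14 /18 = 7 /9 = 0.78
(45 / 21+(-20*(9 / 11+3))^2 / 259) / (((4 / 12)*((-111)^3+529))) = -2318265 / 42843609578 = -0.00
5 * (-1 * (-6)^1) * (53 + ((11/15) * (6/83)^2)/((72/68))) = 10954258/6889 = 1590.11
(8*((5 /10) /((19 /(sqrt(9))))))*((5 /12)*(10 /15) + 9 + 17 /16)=1489 /228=6.53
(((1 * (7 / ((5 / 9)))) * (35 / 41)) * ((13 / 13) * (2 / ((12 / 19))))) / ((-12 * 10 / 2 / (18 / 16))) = -0.64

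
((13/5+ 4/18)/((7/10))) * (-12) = -1016/21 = -48.38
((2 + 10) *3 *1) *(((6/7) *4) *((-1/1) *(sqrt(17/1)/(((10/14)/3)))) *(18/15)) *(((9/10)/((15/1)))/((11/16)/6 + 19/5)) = -2239488 *sqrt(17)/234875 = -39.31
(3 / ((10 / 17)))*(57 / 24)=969 / 80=12.11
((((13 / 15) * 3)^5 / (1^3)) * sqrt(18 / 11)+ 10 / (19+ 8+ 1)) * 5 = 25 / 14+ 1113879 * sqrt(22) / 6875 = 761.72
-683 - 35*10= -1033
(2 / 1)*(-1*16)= -32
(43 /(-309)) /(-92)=43 /28428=0.00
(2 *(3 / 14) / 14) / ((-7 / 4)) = -0.02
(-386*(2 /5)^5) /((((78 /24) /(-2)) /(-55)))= -1086976 /8125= -133.78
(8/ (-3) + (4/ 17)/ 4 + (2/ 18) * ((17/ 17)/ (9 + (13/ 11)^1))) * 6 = -44501/ 2856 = -15.58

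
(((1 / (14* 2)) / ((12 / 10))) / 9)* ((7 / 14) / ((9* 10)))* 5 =5 / 54432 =0.00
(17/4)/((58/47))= 799/232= 3.44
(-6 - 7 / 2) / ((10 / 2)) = -19 / 10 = -1.90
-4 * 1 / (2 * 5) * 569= -1138 / 5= -227.60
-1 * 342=-342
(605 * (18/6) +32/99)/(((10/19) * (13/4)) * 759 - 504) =6829246/2988117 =2.29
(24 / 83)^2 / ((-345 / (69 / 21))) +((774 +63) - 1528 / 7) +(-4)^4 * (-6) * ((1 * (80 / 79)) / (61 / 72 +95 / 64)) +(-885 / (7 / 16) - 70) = -54776770733459 / 25581578155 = -2141.26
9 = 9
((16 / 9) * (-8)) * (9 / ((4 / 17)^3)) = -9826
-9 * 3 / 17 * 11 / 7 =-297 / 119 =-2.50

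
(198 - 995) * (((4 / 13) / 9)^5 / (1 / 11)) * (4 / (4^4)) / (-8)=17534 / 21924480357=0.00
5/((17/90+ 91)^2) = 40500/67354849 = 0.00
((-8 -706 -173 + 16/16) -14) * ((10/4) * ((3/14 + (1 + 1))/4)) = -34875/28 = -1245.54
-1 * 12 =-12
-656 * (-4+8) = -2624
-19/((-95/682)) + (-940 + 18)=-3928/5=-785.60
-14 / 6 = -7 / 3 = -2.33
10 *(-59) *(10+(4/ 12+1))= -20060/ 3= -6686.67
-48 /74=-24 /37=-0.65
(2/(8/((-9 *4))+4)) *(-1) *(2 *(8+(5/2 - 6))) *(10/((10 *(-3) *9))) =3/17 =0.18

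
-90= -90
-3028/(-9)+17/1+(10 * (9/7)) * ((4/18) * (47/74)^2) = 30582928/86247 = 354.60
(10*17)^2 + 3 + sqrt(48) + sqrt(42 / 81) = sqrt(42) / 9 + 4*sqrt(3) + 28903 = 28910.65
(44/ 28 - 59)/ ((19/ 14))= -804/ 19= -42.32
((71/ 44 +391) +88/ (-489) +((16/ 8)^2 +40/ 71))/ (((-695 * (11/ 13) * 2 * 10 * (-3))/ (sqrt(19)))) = 7884070961 * sqrt(19)/ 700726633200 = 0.05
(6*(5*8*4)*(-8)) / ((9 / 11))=-28160 / 3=-9386.67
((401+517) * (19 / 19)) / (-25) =-918 / 25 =-36.72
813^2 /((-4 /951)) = -157145379.75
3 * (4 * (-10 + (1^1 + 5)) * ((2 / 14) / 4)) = -12 / 7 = -1.71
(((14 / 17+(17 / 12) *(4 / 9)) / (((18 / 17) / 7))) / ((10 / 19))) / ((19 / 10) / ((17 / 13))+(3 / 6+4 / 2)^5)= 1723528 / 9358173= 0.18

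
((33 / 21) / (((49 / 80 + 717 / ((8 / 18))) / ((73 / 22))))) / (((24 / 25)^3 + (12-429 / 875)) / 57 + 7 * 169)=216718750 / 79365682940851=0.00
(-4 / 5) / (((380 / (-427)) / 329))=140483 / 475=295.75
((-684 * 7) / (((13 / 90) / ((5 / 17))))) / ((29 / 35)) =-75411000 / 6409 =-11766.42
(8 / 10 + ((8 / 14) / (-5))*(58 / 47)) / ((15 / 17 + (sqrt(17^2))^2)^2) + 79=788995349999 / 9987281920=79.00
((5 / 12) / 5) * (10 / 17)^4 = 2500 / 250563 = 0.01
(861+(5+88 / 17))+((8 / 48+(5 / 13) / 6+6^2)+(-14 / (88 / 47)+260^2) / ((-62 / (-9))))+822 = 6958066091 / 602888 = 11541.23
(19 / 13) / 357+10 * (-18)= -835361 / 4641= -180.00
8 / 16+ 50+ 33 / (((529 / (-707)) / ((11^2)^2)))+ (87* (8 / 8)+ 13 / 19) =-12977610719 / 20102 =-645588.04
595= 595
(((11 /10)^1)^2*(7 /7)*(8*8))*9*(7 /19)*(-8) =-975744 /475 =-2054.20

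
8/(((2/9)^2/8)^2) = 209952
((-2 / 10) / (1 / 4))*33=-132 / 5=-26.40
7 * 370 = 2590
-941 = -941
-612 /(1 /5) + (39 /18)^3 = -658763 /216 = -3049.83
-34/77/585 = -34/45045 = -0.00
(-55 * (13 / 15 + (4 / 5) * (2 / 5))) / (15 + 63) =-979 / 1170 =-0.84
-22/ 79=-0.28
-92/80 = -23/20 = -1.15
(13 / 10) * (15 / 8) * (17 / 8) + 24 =3735 / 128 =29.18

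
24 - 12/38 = 450/19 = 23.68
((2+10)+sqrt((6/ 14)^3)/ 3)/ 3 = sqrt(21)/ 147+4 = 4.03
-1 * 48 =-48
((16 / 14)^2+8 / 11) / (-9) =-1096 / 4851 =-0.23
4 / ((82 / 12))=24 / 41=0.59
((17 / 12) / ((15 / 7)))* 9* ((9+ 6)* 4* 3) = 1071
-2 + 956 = 954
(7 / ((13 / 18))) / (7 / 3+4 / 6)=42 / 13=3.23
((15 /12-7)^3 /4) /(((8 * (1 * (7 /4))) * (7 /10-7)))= 60835 /112896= 0.54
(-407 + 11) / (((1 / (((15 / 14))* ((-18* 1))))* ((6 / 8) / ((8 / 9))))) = 63360 / 7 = 9051.43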